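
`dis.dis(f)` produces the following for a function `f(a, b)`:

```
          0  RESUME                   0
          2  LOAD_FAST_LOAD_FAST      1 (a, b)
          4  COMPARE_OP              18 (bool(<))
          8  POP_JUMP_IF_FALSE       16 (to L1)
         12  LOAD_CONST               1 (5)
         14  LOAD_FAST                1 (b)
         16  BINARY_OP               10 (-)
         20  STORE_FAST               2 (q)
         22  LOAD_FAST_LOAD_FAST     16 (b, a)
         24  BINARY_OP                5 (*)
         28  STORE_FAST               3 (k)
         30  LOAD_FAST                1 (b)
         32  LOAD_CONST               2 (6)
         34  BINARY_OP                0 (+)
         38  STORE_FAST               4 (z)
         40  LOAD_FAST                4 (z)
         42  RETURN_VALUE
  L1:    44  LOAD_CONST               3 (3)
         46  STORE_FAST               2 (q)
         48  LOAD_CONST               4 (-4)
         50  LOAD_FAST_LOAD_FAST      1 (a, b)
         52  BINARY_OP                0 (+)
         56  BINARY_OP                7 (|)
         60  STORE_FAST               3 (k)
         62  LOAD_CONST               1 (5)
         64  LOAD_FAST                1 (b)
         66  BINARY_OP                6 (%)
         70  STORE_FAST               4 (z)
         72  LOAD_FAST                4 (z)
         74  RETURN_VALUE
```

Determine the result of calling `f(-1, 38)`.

44

LOAD_FAST_LOAD_FAST a,b → push -1,38. Stack: [-1, 38]
COMPARE_OP bool(<) → -1 vs 38 = True. Stack: [True]
POP_JUMP_IF_FALSE → pop True; no jump. Stack: []
LOAD_CONST → push 5. Stack: [5]
LOAD_FAST b → push 38. Stack: [5, 38]
BINARY_OP - → 5 - 38 = -33. Stack: [-33]
STORE_FAST q → q=-33. Stack: []
LOAD_FAST_LOAD_FAST b,a → push 38,-1. Stack: [38, -1]
BINARY_OP * → 38 * -1 = -38. Stack: [-38]
STORE_FAST k → k=-38. Stack: []
LOAD_FAST b → push 38. Stack: [38]
LOAD_CONST → push 6. Stack: [38, 6]
BINARY_OP + → 38 + 6 = 44. Stack: [44]
STORE_FAST z → z=44. Stack: []
LOAD_FAST z → push 44. Stack: [44]
RETURN_VALUE → return 44.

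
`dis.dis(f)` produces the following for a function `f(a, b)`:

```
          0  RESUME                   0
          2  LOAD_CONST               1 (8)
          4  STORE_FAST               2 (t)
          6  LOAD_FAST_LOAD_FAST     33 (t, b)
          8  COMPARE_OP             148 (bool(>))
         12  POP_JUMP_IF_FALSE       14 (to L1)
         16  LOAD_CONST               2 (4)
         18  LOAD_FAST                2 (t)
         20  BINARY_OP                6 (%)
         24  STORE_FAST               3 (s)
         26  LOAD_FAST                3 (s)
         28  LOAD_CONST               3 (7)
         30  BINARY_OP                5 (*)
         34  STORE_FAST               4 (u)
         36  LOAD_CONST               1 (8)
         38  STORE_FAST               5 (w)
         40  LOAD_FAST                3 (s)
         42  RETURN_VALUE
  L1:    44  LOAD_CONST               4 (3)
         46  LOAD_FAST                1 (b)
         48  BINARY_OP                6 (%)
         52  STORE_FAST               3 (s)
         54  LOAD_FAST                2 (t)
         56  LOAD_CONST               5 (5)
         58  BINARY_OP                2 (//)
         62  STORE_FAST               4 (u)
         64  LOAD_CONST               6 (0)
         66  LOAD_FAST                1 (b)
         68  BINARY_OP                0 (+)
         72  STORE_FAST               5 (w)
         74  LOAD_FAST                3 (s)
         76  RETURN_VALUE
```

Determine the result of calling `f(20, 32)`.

LOAD_CONST → push 8. Stack: [8]
STORE_FAST t → t=8. Stack: []
LOAD_FAST_LOAD_FAST t,b → push 8,32. Stack: [8, 32]
COMPARE_OP bool(>) → 8 vs 32 = False. Stack: [False]
POP_JUMP_IF_FALSE → pop False; jump. Stack: []
LOAD_CONST → push 3. Stack: [3]
LOAD_FAST b → push 32. Stack: [3, 32]
BINARY_OP % → 3 % 32 = 3. Stack: [3]
STORE_FAST s → s=3. Stack: []
LOAD_FAST t → push 8. Stack: [8]
LOAD_CONST → push 5. Stack: [8, 5]
BINARY_OP // → 8 // 5 = 1. Stack: [1]
STORE_FAST u → u=1. Stack: []
LOAD_CONST → push 0. Stack: [0]
LOAD_FAST b → push 32. Stack: [0, 32]
BINARY_OP + → 0 + 32 = 32. Stack: [32]
STORE_FAST w → w=32. Stack: []
LOAD_FAST s → push 3. Stack: [3]
RETURN_VALUE → return 3.

3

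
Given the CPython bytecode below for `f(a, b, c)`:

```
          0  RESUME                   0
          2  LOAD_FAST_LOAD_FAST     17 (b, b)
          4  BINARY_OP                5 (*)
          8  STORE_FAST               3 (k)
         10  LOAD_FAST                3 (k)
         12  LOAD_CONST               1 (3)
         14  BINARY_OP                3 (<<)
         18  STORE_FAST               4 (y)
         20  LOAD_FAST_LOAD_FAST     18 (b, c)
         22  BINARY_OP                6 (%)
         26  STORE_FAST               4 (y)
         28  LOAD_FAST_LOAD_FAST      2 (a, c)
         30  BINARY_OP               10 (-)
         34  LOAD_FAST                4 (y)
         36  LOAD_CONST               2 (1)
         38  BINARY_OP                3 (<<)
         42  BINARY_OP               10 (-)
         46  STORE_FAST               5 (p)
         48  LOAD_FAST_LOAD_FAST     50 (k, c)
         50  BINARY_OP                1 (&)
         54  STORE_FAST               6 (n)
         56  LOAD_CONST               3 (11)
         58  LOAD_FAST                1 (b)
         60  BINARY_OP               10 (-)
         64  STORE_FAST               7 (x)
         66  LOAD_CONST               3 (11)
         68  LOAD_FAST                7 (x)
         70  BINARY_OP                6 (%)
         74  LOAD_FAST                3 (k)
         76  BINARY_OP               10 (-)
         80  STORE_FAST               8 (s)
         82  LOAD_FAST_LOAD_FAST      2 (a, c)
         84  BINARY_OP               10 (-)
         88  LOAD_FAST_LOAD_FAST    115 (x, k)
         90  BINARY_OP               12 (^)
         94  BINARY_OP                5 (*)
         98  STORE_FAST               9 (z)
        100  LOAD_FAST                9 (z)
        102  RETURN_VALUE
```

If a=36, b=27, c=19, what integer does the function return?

-12359

LOAD_FAST_LOAD_FAST b,b → push 27,27. Stack: [27, 27]
BINARY_OP * → 27 * 27 = 729. Stack: [729]
STORE_FAST k → k=729. Stack: []
LOAD_FAST k → push 729. Stack: [729]
LOAD_CONST → push 3. Stack: [729, 3]
BINARY_OP << → 729 << 3 = 5832. Stack: [5832]
STORE_FAST y → y=5832. Stack: []
LOAD_FAST_LOAD_FAST b,c → push 27,19. Stack: [27, 19]
BINARY_OP % → 27 % 19 = 8. Stack: [8]
STORE_FAST y → y=8. Stack: []
LOAD_FAST_LOAD_FAST a,c → push 36,19. Stack: [36, 19]
BINARY_OP - → 36 - 19 = 17. Stack: [17]
LOAD_FAST y → push 8. Stack: [17, 8]
LOAD_CONST → push 1. Stack: [17, 8, 1]
BINARY_OP << → 8 << 1 = 16. Stack: [17, 16]
BINARY_OP - → 17 - 16 = 1. Stack: [1]
STORE_FAST p → p=1. Stack: []
LOAD_FAST_LOAD_FAST k,c → push 729,19. Stack: [729, 19]
BINARY_OP & → 729 & 19 = 17. Stack: [17]
STORE_FAST n → n=17. Stack: []
LOAD_CONST → push 11. Stack: [11]
LOAD_FAST b → push 27. Stack: [11, 27]
BINARY_OP - → 11 - 27 = -16. Stack: [-16]
STORE_FAST x → x=-16. Stack: []
LOAD_CONST → push 11. Stack: [11]
LOAD_FAST x → push -16. Stack: [11, -16]
BINARY_OP % → 11 % -16 = -5. Stack: [-5]
LOAD_FAST k → push 729. Stack: [-5, 729]
BINARY_OP - → -5 - 729 = -734. Stack: [-734]
STORE_FAST s → s=-734. Stack: []
LOAD_FAST_LOAD_FAST a,c → push 36,19. Stack: [36, 19]
BINARY_OP - → 36 - 19 = 17. Stack: [17]
LOAD_FAST_LOAD_FAST x,k → push -16,729. Stack: [17, -16, 729]
BINARY_OP ^ → -16 ^ 729 = -727. Stack: [17, -727]
BINARY_OP * → 17 * -727 = -12359. Stack: [-12359]
STORE_FAST z → z=-12359. Stack: []
LOAD_FAST z → push -12359. Stack: [-12359]
RETURN_VALUE → return -12359.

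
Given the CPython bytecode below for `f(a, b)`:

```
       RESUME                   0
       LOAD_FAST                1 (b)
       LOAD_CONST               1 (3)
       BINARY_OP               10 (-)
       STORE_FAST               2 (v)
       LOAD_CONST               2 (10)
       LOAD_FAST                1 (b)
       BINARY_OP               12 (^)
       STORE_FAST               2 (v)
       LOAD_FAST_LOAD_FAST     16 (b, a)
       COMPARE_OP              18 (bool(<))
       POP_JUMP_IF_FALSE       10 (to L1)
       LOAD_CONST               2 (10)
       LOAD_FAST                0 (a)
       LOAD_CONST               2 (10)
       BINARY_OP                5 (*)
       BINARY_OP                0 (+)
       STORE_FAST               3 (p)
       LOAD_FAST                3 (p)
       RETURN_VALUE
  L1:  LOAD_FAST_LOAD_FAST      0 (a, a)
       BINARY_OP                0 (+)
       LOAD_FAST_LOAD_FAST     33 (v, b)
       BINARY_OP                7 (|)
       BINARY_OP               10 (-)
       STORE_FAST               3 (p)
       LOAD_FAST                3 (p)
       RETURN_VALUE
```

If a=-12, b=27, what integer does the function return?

-51

LOAD_FAST b → push 27. Stack: [27]
LOAD_CONST → push 3. Stack: [27, 3]
BINARY_OP - → 27 - 3 = 24. Stack: [24]
STORE_FAST v → v=24. Stack: []
LOAD_CONST → push 10. Stack: [10]
LOAD_FAST b → push 27. Stack: [10, 27]
BINARY_OP ^ → 10 ^ 27 = 17. Stack: [17]
STORE_FAST v → v=17. Stack: []
LOAD_FAST_LOAD_FAST b,a → push 27,-12. Stack: [27, -12]
COMPARE_OP bool(<) → 27 vs -12 = False. Stack: [False]
POP_JUMP_IF_FALSE → pop False; jump. Stack: []
LOAD_FAST_LOAD_FAST a,a → push -12,-12. Stack: [-12, -12]
BINARY_OP + → -12 + -12 = -24. Stack: [-24]
LOAD_FAST_LOAD_FAST v,b → push 17,27. Stack: [-24, 17, 27]
BINARY_OP | → 17 | 27 = 27. Stack: [-24, 27]
BINARY_OP - → -24 - 27 = -51. Stack: [-51]
STORE_FAST p → p=-51. Stack: []
LOAD_FAST p → push -51. Stack: [-51]
RETURN_VALUE → return -51.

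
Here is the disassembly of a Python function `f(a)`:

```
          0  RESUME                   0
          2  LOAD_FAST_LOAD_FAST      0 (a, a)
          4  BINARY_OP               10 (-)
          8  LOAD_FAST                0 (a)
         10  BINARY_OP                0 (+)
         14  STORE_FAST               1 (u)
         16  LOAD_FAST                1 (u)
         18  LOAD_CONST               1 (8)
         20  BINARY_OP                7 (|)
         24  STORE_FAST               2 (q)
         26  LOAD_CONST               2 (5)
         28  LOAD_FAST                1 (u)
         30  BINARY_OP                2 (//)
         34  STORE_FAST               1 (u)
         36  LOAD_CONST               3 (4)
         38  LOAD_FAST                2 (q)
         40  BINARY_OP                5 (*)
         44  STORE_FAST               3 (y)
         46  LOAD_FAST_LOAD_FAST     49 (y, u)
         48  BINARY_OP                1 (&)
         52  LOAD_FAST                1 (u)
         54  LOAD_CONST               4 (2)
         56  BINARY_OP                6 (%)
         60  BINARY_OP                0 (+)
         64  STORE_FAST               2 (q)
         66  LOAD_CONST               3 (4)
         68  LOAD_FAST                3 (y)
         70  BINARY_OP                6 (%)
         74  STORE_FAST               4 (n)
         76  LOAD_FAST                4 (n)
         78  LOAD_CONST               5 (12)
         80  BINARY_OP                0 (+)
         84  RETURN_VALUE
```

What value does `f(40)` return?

16

LOAD_FAST_LOAD_FAST a,a → push 40,40. Stack: [40, 40]
BINARY_OP - → 40 - 40 = 0. Stack: [0]
LOAD_FAST a → push 40. Stack: [0, 40]
BINARY_OP + → 0 + 40 = 40. Stack: [40]
STORE_FAST u → u=40. Stack: []
LOAD_FAST u → push 40. Stack: [40]
LOAD_CONST → push 8. Stack: [40, 8]
BINARY_OP | → 40 | 8 = 40. Stack: [40]
STORE_FAST q → q=40. Stack: []
LOAD_CONST → push 5. Stack: [5]
LOAD_FAST u → push 40. Stack: [5, 40]
BINARY_OP // → 5 // 40 = 0. Stack: [0]
STORE_FAST u → u=0. Stack: []
LOAD_CONST → push 4. Stack: [4]
LOAD_FAST q → push 40. Stack: [4, 40]
BINARY_OP * → 4 * 40 = 160. Stack: [160]
STORE_FAST y → y=160. Stack: []
LOAD_FAST_LOAD_FAST y,u → push 160,0. Stack: [160, 0]
BINARY_OP & → 160 & 0 = 0. Stack: [0]
LOAD_FAST u → push 0. Stack: [0, 0]
LOAD_CONST → push 2. Stack: [0, 0, 2]
BINARY_OP % → 0 % 2 = 0. Stack: [0, 0]
BINARY_OP + → 0 + 0 = 0. Stack: [0]
STORE_FAST q → q=0. Stack: []
LOAD_CONST → push 4. Stack: [4]
LOAD_FAST y → push 160. Stack: [4, 160]
BINARY_OP % → 4 % 160 = 4. Stack: [4]
STORE_FAST n → n=4. Stack: []
LOAD_FAST n → push 4. Stack: [4]
LOAD_CONST → push 12. Stack: [4, 12]
BINARY_OP + → 4 + 12 = 16. Stack: [16]
RETURN_VALUE → return 16.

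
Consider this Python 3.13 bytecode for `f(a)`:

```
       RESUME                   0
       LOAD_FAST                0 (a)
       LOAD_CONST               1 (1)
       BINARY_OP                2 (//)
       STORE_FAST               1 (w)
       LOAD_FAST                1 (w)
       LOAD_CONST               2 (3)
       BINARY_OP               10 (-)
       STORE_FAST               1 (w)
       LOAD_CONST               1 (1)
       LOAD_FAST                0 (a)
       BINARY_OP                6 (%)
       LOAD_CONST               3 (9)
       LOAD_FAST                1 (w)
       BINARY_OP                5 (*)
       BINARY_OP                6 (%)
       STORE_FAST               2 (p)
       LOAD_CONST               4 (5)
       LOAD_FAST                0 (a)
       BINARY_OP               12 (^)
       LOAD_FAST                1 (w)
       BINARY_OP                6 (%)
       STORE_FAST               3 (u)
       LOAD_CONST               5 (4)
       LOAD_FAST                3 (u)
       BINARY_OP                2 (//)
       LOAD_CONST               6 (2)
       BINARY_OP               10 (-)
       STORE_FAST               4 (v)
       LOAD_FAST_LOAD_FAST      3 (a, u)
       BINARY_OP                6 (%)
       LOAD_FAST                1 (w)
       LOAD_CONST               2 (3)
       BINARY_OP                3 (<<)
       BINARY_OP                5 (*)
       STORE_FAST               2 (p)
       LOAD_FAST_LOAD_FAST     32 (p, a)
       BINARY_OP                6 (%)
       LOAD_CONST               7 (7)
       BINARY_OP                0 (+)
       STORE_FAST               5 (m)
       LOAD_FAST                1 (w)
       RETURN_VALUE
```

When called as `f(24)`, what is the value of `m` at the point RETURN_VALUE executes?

7

LOAD_FAST a → push 24. Stack: [24]
LOAD_CONST → push 1. Stack: [24, 1]
BINARY_OP // → 24 // 1 = 24. Stack: [24]
STORE_FAST w → w=24. Stack: []
LOAD_FAST w → push 24. Stack: [24]
LOAD_CONST → push 3. Stack: [24, 3]
BINARY_OP - → 24 - 3 = 21. Stack: [21]
STORE_FAST w → w=21. Stack: []
LOAD_CONST → push 1. Stack: [1]
LOAD_FAST a → push 24. Stack: [1, 24]
BINARY_OP % → 1 % 24 = 1. Stack: [1]
LOAD_CONST → push 9. Stack: [1, 9]
LOAD_FAST w → push 21. Stack: [1, 9, 21]
BINARY_OP * → 9 * 21 = 189. Stack: [1, 189]
BINARY_OP % → 1 % 189 = 1. Stack: [1]
STORE_FAST p → p=1. Stack: []
LOAD_CONST → push 5. Stack: [5]
LOAD_FAST a → push 24. Stack: [5, 24]
BINARY_OP ^ → 5 ^ 24 = 29. Stack: [29]
LOAD_FAST w → push 21. Stack: [29, 21]
BINARY_OP % → 29 % 21 = 8. Stack: [8]
STORE_FAST u → u=8. Stack: []
LOAD_CONST → push 4. Stack: [4]
LOAD_FAST u → push 8. Stack: [4, 8]
BINARY_OP // → 4 // 8 = 0. Stack: [0]
LOAD_CONST → push 2. Stack: [0, 2]
BINARY_OP - → 0 - 2 = -2. Stack: [-2]
STORE_FAST v → v=-2. Stack: []
LOAD_FAST_LOAD_FAST a,u → push 24,8. Stack: [24, 8]
BINARY_OP % → 24 % 8 = 0. Stack: [0]
LOAD_FAST w → push 21. Stack: [0, 21]
LOAD_CONST → push 3. Stack: [0, 21, 3]
BINARY_OP << → 21 << 3 = 168. Stack: [0, 168]
BINARY_OP * → 0 * 168 = 0. Stack: [0]
STORE_FAST p → p=0. Stack: []
LOAD_FAST_LOAD_FAST p,a → push 0,24. Stack: [0, 24]
BINARY_OP % → 0 % 24 = 0. Stack: [0]
LOAD_CONST → push 7. Stack: [0, 7]
BINARY_OP + → 0 + 7 = 7. Stack: [7]
STORE_FAST m → m=7. Stack: []
LOAD_FAST w → push 21. Stack: [21]
RETURN_VALUE → return 21.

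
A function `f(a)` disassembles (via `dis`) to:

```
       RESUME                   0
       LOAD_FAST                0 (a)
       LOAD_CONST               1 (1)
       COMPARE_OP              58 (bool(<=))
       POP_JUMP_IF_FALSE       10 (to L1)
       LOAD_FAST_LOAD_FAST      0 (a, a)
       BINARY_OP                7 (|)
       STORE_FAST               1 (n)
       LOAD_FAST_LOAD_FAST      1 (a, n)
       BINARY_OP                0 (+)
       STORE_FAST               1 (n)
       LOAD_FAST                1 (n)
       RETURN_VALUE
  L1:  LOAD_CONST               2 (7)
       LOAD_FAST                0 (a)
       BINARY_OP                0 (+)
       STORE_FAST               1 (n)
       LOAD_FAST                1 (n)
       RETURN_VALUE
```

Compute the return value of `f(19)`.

26

LOAD_FAST a → push 19. Stack: [19]
LOAD_CONST → push 1. Stack: [19, 1]
COMPARE_OP bool(<=) → 19 vs 1 = False. Stack: [False]
POP_JUMP_IF_FALSE → pop False; jump. Stack: []
LOAD_CONST → push 7. Stack: [7]
LOAD_FAST a → push 19. Stack: [7, 19]
BINARY_OP + → 7 + 19 = 26. Stack: [26]
STORE_FAST n → n=26. Stack: []
LOAD_FAST n → push 26. Stack: [26]
RETURN_VALUE → return 26.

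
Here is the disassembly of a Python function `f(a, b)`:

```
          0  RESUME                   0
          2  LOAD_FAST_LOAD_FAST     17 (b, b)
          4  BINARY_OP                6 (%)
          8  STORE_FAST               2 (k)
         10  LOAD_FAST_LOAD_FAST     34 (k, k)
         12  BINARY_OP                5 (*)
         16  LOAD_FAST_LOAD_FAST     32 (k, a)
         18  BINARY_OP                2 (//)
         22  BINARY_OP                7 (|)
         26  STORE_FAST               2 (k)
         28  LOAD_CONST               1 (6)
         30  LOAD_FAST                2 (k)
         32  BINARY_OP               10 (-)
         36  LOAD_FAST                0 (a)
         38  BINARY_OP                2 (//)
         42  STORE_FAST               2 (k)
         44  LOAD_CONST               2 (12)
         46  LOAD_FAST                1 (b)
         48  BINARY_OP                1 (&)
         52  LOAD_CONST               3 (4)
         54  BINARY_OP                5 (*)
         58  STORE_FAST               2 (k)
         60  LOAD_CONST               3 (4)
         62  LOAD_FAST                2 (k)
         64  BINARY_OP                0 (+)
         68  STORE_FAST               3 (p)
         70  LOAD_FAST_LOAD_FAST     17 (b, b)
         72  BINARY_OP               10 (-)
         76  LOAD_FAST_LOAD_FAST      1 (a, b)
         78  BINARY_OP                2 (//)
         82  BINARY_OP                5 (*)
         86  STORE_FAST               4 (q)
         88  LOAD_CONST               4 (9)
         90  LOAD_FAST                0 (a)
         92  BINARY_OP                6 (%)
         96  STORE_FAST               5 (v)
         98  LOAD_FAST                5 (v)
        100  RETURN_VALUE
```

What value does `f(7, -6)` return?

2

LOAD_FAST_LOAD_FAST b,b → push -6,-6. Stack: [-6, -6]
BINARY_OP % → -6 % -6 = 0. Stack: [0]
STORE_FAST k → k=0. Stack: []
LOAD_FAST_LOAD_FAST k,k → push 0,0. Stack: [0, 0]
BINARY_OP * → 0 * 0 = 0. Stack: [0]
LOAD_FAST_LOAD_FAST k,a → push 0,7. Stack: [0, 0, 7]
BINARY_OP // → 0 // 7 = 0. Stack: [0, 0]
BINARY_OP | → 0 | 0 = 0. Stack: [0]
STORE_FAST k → k=0. Stack: []
LOAD_CONST → push 6. Stack: [6]
LOAD_FAST k → push 0. Stack: [6, 0]
BINARY_OP - → 6 - 0 = 6. Stack: [6]
LOAD_FAST a → push 7. Stack: [6, 7]
BINARY_OP // → 6 // 7 = 0. Stack: [0]
STORE_FAST k → k=0. Stack: []
LOAD_CONST → push 12. Stack: [12]
LOAD_FAST b → push -6. Stack: [12, -6]
BINARY_OP & → 12 & -6 = 8. Stack: [8]
LOAD_CONST → push 4. Stack: [8, 4]
BINARY_OP * → 8 * 4 = 32. Stack: [32]
STORE_FAST k → k=32. Stack: []
LOAD_CONST → push 4. Stack: [4]
LOAD_FAST k → push 32. Stack: [4, 32]
BINARY_OP + → 4 + 32 = 36. Stack: [36]
STORE_FAST p → p=36. Stack: []
LOAD_FAST_LOAD_FAST b,b → push -6,-6. Stack: [-6, -6]
BINARY_OP - → -6 - -6 = 0. Stack: [0]
LOAD_FAST_LOAD_FAST a,b → push 7,-6. Stack: [0, 7, -6]
BINARY_OP // → 7 // -6 = -2. Stack: [0, -2]
BINARY_OP * → 0 * -2 = 0. Stack: [0]
STORE_FAST q → q=0. Stack: []
LOAD_CONST → push 9. Stack: [9]
LOAD_FAST a → push 7. Stack: [9, 7]
BINARY_OP % → 9 % 7 = 2. Stack: [2]
STORE_FAST v → v=2. Stack: []
LOAD_FAST v → push 2. Stack: [2]
RETURN_VALUE → return 2.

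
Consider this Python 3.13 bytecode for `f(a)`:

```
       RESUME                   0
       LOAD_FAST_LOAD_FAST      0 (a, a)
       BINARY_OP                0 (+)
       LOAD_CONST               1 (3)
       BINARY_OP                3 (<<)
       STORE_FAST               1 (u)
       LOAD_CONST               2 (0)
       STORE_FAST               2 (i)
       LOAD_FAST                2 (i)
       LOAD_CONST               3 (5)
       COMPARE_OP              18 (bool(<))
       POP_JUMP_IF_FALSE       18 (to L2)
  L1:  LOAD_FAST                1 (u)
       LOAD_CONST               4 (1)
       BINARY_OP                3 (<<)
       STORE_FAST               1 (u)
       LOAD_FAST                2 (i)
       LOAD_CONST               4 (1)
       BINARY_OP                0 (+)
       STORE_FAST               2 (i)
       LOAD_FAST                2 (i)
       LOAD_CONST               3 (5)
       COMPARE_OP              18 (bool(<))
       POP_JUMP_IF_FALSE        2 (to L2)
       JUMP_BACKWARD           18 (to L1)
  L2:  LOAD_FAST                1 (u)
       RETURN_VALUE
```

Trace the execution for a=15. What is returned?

7680

LOAD_FAST_LOAD_FAST a,a → push 15,15
BINARY_OP + → 15 + 15 = 30
LOAD_CONST → push 3
BINARY_OP << → 30 << 3 = 240
STORE_FAST u → u=240
LOAD_CONST → push 0
STORE_FAST i → i=0
LOAD_FAST i → push 0
LOAD_CONST → push 5
COMPARE_OP bool(<) → 0 vs 5 = True
POP_JUMP_IF_FALSE → pop True; no jump
LOAD_FAST u → push 240
LOAD_CONST → push 1
BINARY_OP << → 240 << 1 = 480
STORE_FAST u → u=480
LOAD_FAST i → push 0
LOAD_CONST → push 1
BINARY_OP + → 0 + 1 = 1
STORE_FAST i → i=1
LOAD_FAST i → push 1
LOAD_CONST → push 5
COMPARE_OP bool(<) → 1 vs 5 = True
POP_JUMP_IF_FALSE → pop True; no jump
LOAD_FAST u → push 480
LOAD_CONST → push 1
BINARY_OP << → 480 << 1 = 960
STORE_FAST u → u=960
LOAD_FAST i → push 1
LOAD_CONST → push 1
BINARY_OP + → 1 + 1 = 2
STORE_FAST i → i=2
LOAD_FAST i → push 2
LOAD_CONST → push 5
COMPARE_OP bool(<) → 2 vs 5 = True
POP_JUMP_IF_FALSE → pop True; no jump
LOAD_FAST u → push 960
LOAD_CONST → push 1
BINARY_OP << → 960 << 1 = 1920
STORE_FAST u → u=1920
LOAD_FAST i → push 2
LOAD_CONST → push 1
BINARY_OP + → 2 + 1 = 3
STORE_FAST i → i=3
LOAD_FAST i → push 3
LOAD_CONST → push 5
COMPARE_OP bool(<) → 3 vs 5 = True
POP_JUMP_IF_FALSE → pop True; no jump
LOAD_FAST u → push 1920
LOAD_CONST → push 1
BINARY_OP << → 1920 << 1 = 3840
STORE_FAST u → u=3840
LOAD_FAST i → push 3
LOAD_CONST → push 1
BINARY_OP + → 3 + 1 = 4
STORE_FAST i → i=4
LOAD_FAST i → push 4
LOAD_CONST → push 5
COMPARE_OP bool(<) → 4 vs 5 = True
POP_JUMP_IF_FALSE → pop True; no jump
LOAD_FAST u → push 3840
LOAD_CONST → push 1
BINARY_OP << → 3840 << 1 = 7680
STORE_FAST u → u=7680
LOAD_FAST i → push 4
LOAD_CONST → push 1
BINARY_OP + → 4 + 1 = 5
STORE_FAST i → i=5
LOAD_FAST i → push 5
LOAD_CONST → push 5
COMPARE_OP bool(<) → 5 vs 5 = False
POP_JUMP_IF_FALSE → pop False; jump
LOAD_FAST u → push 7680
RETURN_VALUE → return 7680.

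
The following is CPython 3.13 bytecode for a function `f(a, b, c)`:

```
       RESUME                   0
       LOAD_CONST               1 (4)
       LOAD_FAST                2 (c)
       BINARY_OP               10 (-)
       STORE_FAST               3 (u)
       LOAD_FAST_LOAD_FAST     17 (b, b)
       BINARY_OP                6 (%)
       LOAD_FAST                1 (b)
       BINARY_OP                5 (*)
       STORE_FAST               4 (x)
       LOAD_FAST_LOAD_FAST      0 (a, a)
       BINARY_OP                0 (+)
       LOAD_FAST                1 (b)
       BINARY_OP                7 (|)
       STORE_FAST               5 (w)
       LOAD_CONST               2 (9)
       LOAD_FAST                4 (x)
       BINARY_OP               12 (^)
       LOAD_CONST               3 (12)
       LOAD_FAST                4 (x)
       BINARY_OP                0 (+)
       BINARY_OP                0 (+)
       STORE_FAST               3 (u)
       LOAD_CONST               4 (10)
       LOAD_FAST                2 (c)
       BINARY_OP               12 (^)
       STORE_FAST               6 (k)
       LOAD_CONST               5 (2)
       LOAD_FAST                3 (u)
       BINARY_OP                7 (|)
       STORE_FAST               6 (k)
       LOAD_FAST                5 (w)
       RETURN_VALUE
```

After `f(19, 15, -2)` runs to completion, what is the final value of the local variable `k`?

LOAD_CONST → push 4. Stack: [4]
LOAD_FAST c → push -2. Stack: [4, -2]
BINARY_OP - → 4 - -2 = 6. Stack: [6]
STORE_FAST u → u=6. Stack: []
LOAD_FAST_LOAD_FAST b,b → push 15,15. Stack: [15, 15]
BINARY_OP % → 15 % 15 = 0. Stack: [0]
LOAD_FAST b → push 15. Stack: [0, 15]
BINARY_OP * → 0 * 15 = 0. Stack: [0]
STORE_FAST x → x=0. Stack: []
LOAD_FAST_LOAD_FAST a,a → push 19,19. Stack: [19, 19]
BINARY_OP + → 19 + 19 = 38. Stack: [38]
LOAD_FAST b → push 15. Stack: [38, 15]
BINARY_OP | → 38 | 15 = 47. Stack: [47]
STORE_FAST w → w=47. Stack: []
LOAD_CONST → push 9. Stack: [9]
LOAD_FAST x → push 0. Stack: [9, 0]
BINARY_OP ^ → 9 ^ 0 = 9. Stack: [9]
LOAD_CONST → push 12. Stack: [9, 12]
LOAD_FAST x → push 0. Stack: [9, 12, 0]
BINARY_OP + → 12 + 0 = 12. Stack: [9, 12]
BINARY_OP + → 9 + 12 = 21. Stack: [21]
STORE_FAST u → u=21. Stack: []
LOAD_CONST → push 10. Stack: [10]
LOAD_FAST c → push -2. Stack: [10, -2]
BINARY_OP ^ → 10 ^ -2 = -12. Stack: [-12]
STORE_FAST k → k=-12. Stack: []
LOAD_CONST → push 2. Stack: [2]
LOAD_FAST u → push 21. Stack: [2, 21]
BINARY_OP | → 2 | 21 = 23. Stack: [23]
STORE_FAST k → k=23. Stack: []
LOAD_FAST w → push 47. Stack: [47]
RETURN_VALUE → return 47.

23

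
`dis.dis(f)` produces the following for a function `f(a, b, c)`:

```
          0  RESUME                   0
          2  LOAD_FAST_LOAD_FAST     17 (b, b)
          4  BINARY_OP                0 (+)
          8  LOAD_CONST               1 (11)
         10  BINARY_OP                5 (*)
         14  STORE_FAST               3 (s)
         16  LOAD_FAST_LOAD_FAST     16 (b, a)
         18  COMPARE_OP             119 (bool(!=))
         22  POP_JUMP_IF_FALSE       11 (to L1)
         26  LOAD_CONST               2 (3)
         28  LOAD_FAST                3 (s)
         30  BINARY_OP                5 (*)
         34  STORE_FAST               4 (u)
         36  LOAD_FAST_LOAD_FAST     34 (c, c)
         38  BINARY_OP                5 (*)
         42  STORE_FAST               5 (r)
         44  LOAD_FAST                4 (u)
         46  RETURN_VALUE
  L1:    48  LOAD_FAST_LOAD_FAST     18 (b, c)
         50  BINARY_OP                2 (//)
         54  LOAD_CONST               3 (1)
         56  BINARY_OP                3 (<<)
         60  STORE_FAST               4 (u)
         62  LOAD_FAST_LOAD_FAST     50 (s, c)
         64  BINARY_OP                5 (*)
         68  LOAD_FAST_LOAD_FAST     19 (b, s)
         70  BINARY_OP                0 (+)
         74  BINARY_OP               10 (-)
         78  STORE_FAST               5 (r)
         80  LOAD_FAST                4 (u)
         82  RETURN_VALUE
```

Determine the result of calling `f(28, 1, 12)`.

LOAD_FAST_LOAD_FAST b,b → push 1,1. Stack: [1, 1]
BINARY_OP + → 1 + 1 = 2. Stack: [2]
LOAD_CONST → push 11. Stack: [2, 11]
BINARY_OP * → 2 * 11 = 22. Stack: [22]
STORE_FAST s → s=22. Stack: []
LOAD_FAST_LOAD_FAST b,a → push 1,28. Stack: [1, 28]
COMPARE_OP bool(!=) → 1 vs 28 = True. Stack: [True]
POP_JUMP_IF_FALSE → pop True; no jump. Stack: []
LOAD_CONST → push 3. Stack: [3]
LOAD_FAST s → push 22. Stack: [3, 22]
BINARY_OP * → 3 * 22 = 66. Stack: [66]
STORE_FAST u → u=66. Stack: []
LOAD_FAST_LOAD_FAST c,c → push 12,12. Stack: [12, 12]
BINARY_OP * → 12 * 12 = 144. Stack: [144]
STORE_FAST r → r=144. Stack: []
LOAD_FAST u → push 66. Stack: [66]
RETURN_VALUE → return 66.

66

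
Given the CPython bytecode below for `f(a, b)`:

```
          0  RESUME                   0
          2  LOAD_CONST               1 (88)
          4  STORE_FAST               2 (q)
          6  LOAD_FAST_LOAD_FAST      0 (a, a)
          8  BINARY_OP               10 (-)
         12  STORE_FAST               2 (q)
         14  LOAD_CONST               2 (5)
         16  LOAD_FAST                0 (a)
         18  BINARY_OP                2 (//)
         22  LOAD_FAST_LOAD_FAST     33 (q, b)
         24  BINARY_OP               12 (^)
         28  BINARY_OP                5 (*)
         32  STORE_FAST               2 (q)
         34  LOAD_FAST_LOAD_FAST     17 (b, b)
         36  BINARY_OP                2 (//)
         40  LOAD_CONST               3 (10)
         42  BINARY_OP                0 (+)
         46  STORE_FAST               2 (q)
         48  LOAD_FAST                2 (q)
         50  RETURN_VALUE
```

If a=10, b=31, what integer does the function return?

11

LOAD_CONST → push 88. Stack: [88]
STORE_FAST q → q=88. Stack: []
LOAD_FAST_LOAD_FAST a,a → push 10,10. Stack: [10, 10]
BINARY_OP - → 10 - 10 = 0. Stack: [0]
STORE_FAST q → q=0. Stack: []
LOAD_CONST → push 5. Stack: [5]
LOAD_FAST a → push 10. Stack: [5, 10]
BINARY_OP // → 5 // 10 = 0. Stack: [0]
LOAD_FAST_LOAD_FAST q,b → push 0,31. Stack: [0, 0, 31]
BINARY_OP ^ → 0 ^ 31 = 31. Stack: [0, 31]
BINARY_OP * → 0 * 31 = 0. Stack: [0]
STORE_FAST q → q=0. Stack: []
LOAD_FAST_LOAD_FAST b,b → push 31,31. Stack: [31, 31]
BINARY_OP // → 31 // 31 = 1. Stack: [1]
LOAD_CONST → push 10. Stack: [1, 10]
BINARY_OP + → 1 + 10 = 11. Stack: [11]
STORE_FAST q → q=11. Stack: []
LOAD_FAST q → push 11. Stack: [11]
RETURN_VALUE → return 11.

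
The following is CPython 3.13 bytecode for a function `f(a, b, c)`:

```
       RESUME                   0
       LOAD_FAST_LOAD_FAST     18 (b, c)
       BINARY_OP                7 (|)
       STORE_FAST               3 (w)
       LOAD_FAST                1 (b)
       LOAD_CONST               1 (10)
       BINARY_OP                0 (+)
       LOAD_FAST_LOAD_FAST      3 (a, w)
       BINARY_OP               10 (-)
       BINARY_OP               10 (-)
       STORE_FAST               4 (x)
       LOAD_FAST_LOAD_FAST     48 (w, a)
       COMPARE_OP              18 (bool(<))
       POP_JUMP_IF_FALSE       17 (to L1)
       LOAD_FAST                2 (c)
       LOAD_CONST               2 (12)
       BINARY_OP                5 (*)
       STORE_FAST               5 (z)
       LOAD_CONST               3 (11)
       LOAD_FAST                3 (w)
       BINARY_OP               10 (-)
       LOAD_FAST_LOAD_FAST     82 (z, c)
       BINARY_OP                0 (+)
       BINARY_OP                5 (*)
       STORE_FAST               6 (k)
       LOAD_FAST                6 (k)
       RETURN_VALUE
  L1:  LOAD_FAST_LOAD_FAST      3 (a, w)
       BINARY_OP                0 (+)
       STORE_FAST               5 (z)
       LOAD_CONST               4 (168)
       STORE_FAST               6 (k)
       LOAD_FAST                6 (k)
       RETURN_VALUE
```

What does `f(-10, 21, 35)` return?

LOAD_FAST_LOAD_FAST b,c → push 21,35. Stack: [21, 35]
BINARY_OP | → 21 | 35 = 55. Stack: [55]
STORE_FAST w → w=55. Stack: []
LOAD_FAST b → push 21. Stack: [21]
LOAD_CONST → push 10. Stack: [21, 10]
BINARY_OP + → 21 + 10 = 31. Stack: [31]
LOAD_FAST_LOAD_FAST a,w → push -10,55. Stack: [31, -10, 55]
BINARY_OP - → -10 - 55 = -65. Stack: [31, -65]
BINARY_OP - → 31 - -65 = 96. Stack: [96]
STORE_FAST x → x=96. Stack: []
LOAD_FAST_LOAD_FAST w,a → push 55,-10. Stack: [55, -10]
COMPARE_OP bool(<) → 55 vs -10 = False. Stack: [False]
POP_JUMP_IF_FALSE → pop False; jump. Stack: []
LOAD_FAST_LOAD_FAST a,w → push -10,55. Stack: [-10, 55]
BINARY_OP + → -10 + 55 = 45. Stack: [45]
STORE_FAST z → z=45. Stack: []
LOAD_CONST → push 168. Stack: [168]
STORE_FAST k → k=168. Stack: []
LOAD_FAST k → push 168. Stack: [168]
RETURN_VALUE → return 168.

168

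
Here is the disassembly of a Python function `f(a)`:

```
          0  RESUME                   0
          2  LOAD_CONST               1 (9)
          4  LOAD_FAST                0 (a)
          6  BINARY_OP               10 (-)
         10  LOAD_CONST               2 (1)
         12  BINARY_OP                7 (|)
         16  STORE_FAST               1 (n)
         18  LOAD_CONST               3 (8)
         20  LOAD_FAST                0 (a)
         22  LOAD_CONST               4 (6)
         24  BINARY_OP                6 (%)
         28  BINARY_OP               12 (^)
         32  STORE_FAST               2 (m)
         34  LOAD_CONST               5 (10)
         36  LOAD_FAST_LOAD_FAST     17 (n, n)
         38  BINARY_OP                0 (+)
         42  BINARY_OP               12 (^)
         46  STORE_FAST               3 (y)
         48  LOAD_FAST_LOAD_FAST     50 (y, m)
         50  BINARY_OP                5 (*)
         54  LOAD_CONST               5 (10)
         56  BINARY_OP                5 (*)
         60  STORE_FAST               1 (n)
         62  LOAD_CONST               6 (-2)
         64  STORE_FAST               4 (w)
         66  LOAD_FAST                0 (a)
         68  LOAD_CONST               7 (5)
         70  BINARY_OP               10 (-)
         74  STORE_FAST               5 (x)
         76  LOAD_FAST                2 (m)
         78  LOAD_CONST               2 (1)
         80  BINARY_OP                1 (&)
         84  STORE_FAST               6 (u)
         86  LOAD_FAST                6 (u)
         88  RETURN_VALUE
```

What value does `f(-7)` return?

1

LOAD_CONST → push 9. Stack: [9]
LOAD_FAST a → push -7. Stack: [9, -7]
BINARY_OP - → 9 - -7 = 16. Stack: [16]
LOAD_CONST → push 1. Stack: [16, 1]
BINARY_OP | → 16 | 1 = 17. Stack: [17]
STORE_FAST n → n=17. Stack: []
LOAD_CONST → push 8. Stack: [8]
LOAD_FAST a → push -7. Stack: [8, -7]
LOAD_CONST → push 6. Stack: [8, -7, 6]
BINARY_OP % → -7 % 6 = 5. Stack: [8, 5]
BINARY_OP ^ → 8 ^ 5 = 13. Stack: [13]
STORE_FAST m → m=13. Stack: []
LOAD_CONST → push 10. Stack: [10]
LOAD_FAST_LOAD_FAST n,n → push 17,17. Stack: [10, 17, 17]
BINARY_OP + → 17 + 17 = 34. Stack: [10, 34]
BINARY_OP ^ → 10 ^ 34 = 40. Stack: [40]
STORE_FAST y → y=40. Stack: []
LOAD_FAST_LOAD_FAST y,m → push 40,13. Stack: [40, 13]
BINARY_OP * → 40 * 13 = 520. Stack: [520]
LOAD_CONST → push 10. Stack: [520, 10]
BINARY_OP * → 520 * 10 = 5200. Stack: [5200]
STORE_FAST n → n=5200. Stack: []
LOAD_CONST → push -2. Stack: [-2]
STORE_FAST w → w=-2. Stack: []
LOAD_FAST a → push -7. Stack: [-7]
LOAD_CONST → push 5. Stack: [-7, 5]
BINARY_OP - → -7 - 5 = -12. Stack: [-12]
STORE_FAST x → x=-12. Stack: []
LOAD_FAST m → push 13. Stack: [13]
LOAD_CONST → push 1. Stack: [13, 1]
BINARY_OP & → 13 & 1 = 1. Stack: [1]
STORE_FAST u → u=1. Stack: []
LOAD_FAST u → push 1. Stack: [1]
RETURN_VALUE → return 1.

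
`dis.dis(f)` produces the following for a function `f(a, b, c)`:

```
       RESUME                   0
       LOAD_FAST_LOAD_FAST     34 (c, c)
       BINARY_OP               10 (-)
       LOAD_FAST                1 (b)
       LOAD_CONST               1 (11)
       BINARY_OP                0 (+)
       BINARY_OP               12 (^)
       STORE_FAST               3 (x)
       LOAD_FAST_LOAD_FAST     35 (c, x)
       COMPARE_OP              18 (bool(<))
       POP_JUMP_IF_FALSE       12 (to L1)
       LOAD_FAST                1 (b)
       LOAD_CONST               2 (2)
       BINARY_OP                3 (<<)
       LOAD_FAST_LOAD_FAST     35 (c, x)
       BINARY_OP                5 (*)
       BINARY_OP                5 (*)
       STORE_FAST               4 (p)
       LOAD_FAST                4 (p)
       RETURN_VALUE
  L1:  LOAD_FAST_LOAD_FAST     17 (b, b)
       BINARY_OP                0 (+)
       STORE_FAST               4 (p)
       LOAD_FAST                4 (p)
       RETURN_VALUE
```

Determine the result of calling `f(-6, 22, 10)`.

29040

LOAD_FAST_LOAD_FAST c,c → push 10,10. Stack: [10, 10]
BINARY_OP - → 10 - 10 = 0. Stack: [0]
LOAD_FAST b → push 22. Stack: [0, 22]
LOAD_CONST → push 11. Stack: [0, 22, 11]
BINARY_OP + → 22 + 11 = 33. Stack: [0, 33]
BINARY_OP ^ → 0 ^ 33 = 33. Stack: [33]
STORE_FAST x → x=33. Stack: []
LOAD_FAST_LOAD_FAST c,x → push 10,33. Stack: [10, 33]
COMPARE_OP bool(<) → 10 vs 33 = True. Stack: [True]
POP_JUMP_IF_FALSE → pop True; no jump. Stack: []
LOAD_FAST b → push 22. Stack: [22]
LOAD_CONST → push 2. Stack: [22, 2]
BINARY_OP << → 22 << 2 = 88. Stack: [88]
LOAD_FAST_LOAD_FAST c,x → push 10,33. Stack: [88, 10, 33]
BINARY_OP * → 10 * 33 = 330. Stack: [88, 330]
BINARY_OP * → 88 * 330 = 29040. Stack: [29040]
STORE_FAST p → p=29040. Stack: []
LOAD_FAST p → push 29040. Stack: [29040]
RETURN_VALUE → return 29040.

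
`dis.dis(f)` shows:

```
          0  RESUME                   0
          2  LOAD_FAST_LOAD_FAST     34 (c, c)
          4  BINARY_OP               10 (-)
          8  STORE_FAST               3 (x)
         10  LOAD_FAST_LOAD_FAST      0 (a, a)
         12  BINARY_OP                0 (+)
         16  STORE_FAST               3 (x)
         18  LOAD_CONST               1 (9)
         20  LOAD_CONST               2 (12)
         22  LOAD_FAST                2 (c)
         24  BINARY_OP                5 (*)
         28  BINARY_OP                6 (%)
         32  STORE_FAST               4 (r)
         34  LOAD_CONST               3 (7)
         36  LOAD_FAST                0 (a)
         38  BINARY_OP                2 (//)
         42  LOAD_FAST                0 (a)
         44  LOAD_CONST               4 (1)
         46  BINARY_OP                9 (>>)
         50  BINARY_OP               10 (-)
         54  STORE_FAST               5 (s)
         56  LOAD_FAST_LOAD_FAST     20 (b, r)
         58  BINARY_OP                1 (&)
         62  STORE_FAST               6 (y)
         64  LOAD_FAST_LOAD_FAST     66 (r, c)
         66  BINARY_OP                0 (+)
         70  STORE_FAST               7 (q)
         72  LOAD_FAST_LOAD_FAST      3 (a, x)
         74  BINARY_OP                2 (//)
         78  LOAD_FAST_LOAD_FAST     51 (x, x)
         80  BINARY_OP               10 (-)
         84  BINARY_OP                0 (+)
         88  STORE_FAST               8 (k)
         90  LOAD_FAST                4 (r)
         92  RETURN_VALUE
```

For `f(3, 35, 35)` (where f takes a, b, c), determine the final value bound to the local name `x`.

6

LOAD_FAST_LOAD_FAST c,c → push 35,35. Stack: [35, 35]
BINARY_OP - → 35 - 35 = 0. Stack: [0]
STORE_FAST x → x=0. Stack: []
LOAD_FAST_LOAD_FAST a,a → push 3,3. Stack: [3, 3]
BINARY_OP + → 3 + 3 = 6. Stack: [6]
STORE_FAST x → x=6. Stack: []
LOAD_CONST → push 9. Stack: [9]
LOAD_CONST → push 12. Stack: [9, 12]
LOAD_FAST c → push 35. Stack: [9, 12, 35]
BINARY_OP * → 12 * 35 = 420. Stack: [9, 420]
BINARY_OP % → 9 % 420 = 9. Stack: [9]
STORE_FAST r → r=9. Stack: []
LOAD_CONST → push 7. Stack: [7]
LOAD_FAST a → push 3. Stack: [7, 3]
BINARY_OP // → 7 // 3 = 2. Stack: [2]
LOAD_FAST a → push 3. Stack: [2, 3]
LOAD_CONST → push 1. Stack: [2, 3, 1]
BINARY_OP >> → 3 >> 1 = 1. Stack: [2, 1]
BINARY_OP - → 2 - 1 = 1. Stack: [1]
STORE_FAST s → s=1. Stack: []
LOAD_FAST_LOAD_FAST b,r → push 35,9. Stack: [35, 9]
BINARY_OP & → 35 & 9 = 1. Stack: [1]
STORE_FAST y → y=1. Stack: []
LOAD_FAST_LOAD_FAST r,c → push 9,35. Stack: [9, 35]
BINARY_OP + → 9 + 35 = 44. Stack: [44]
STORE_FAST q → q=44. Stack: []
LOAD_FAST_LOAD_FAST a,x → push 3,6. Stack: [3, 6]
BINARY_OP // → 3 // 6 = 0. Stack: [0]
LOAD_FAST_LOAD_FAST x,x → push 6,6. Stack: [0, 6, 6]
BINARY_OP - → 6 - 6 = 0. Stack: [0, 0]
BINARY_OP + → 0 + 0 = 0. Stack: [0]
STORE_FAST k → k=0. Stack: []
LOAD_FAST r → push 9. Stack: [9]
RETURN_VALUE → return 9.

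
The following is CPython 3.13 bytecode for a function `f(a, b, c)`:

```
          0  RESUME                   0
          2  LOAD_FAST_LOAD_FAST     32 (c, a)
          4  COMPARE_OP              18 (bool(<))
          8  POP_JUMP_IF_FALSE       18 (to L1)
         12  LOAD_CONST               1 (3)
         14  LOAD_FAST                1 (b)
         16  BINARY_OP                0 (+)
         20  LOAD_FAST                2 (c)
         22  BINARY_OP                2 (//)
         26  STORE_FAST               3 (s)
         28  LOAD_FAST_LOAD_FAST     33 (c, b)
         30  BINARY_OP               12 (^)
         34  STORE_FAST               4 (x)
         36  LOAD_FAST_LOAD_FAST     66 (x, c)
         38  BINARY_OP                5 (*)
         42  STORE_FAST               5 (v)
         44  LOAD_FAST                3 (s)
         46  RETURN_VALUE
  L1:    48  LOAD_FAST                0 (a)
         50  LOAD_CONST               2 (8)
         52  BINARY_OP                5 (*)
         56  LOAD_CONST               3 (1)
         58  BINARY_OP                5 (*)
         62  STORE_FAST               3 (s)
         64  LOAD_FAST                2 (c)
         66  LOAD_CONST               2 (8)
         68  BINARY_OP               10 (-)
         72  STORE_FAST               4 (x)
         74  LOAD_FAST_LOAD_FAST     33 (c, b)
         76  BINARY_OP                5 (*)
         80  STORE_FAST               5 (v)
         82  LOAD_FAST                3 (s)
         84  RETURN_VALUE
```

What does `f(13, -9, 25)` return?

104

LOAD_FAST_LOAD_FAST c,a → push 25,13. Stack: [25, 13]
COMPARE_OP bool(<) → 25 vs 13 = False. Stack: [False]
POP_JUMP_IF_FALSE → pop False; jump. Stack: []
LOAD_FAST a → push 13. Stack: [13]
LOAD_CONST → push 8. Stack: [13, 8]
BINARY_OP * → 13 * 8 = 104. Stack: [104]
LOAD_CONST → push 1. Stack: [104, 1]
BINARY_OP * → 104 * 1 = 104. Stack: [104]
STORE_FAST s → s=104. Stack: []
LOAD_FAST c → push 25. Stack: [25]
LOAD_CONST → push 8. Stack: [25, 8]
BINARY_OP - → 25 - 8 = 17. Stack: [17]
STORE_FAST x → x=17. Stack: []
LOAD_FAST_LOAD_FAST c,b → push 25,-9. Stack: [25, -9]
BINARY_OP * → 25 * -9 = -225. Stack: [-225]
STORE_FAST v → v=-225. Stack: []
LOAD_FAST s → push 104. Stack: [104]
RETURN_VALUE → return 104.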